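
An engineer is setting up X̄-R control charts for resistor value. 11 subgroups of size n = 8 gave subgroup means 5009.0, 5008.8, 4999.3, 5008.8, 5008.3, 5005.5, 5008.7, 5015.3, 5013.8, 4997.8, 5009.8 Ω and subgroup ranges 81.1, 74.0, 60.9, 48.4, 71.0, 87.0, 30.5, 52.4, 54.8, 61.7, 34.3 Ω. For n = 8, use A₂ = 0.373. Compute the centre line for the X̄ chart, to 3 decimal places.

5007.736

X̄̄ = (5009.0 + 5008.8 + 4999.3 + 5008.8 + 5008.3 + 5005.5 + 5008.7 + 5015.3 + 5013.8 + 4997.8 + 5009.8) / 11 = 55085.1000 / 11 = 5007.7364
CL = X̄̄ = 5007.7364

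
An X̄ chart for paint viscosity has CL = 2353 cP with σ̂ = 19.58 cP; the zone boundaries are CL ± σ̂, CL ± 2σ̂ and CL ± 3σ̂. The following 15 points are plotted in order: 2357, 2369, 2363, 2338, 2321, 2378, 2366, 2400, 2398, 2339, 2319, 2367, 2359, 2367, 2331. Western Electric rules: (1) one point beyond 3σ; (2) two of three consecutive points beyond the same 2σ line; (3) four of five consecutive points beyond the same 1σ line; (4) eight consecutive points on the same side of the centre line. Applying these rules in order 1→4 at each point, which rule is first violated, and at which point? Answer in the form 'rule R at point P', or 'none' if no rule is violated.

Zone of each point (C = within 1σ̂, B = 1σ̂–2σ̂, A = 2σ̂–3σ̂, * = beyond 3σ̂; sign = side of CL): 1:+C, 2:+C, 3:+C, 4:-C, 5:-B, 6:+B, 7:+C, 8:+A, 9:+A, 10:-C, 11:-B, 12:+C, 13:+C, 14:+C, 15:-B
Rule 2 (two of three consecutive points beyond the same 2σ limit) is satisfied at point 9.

rule 2 at point 9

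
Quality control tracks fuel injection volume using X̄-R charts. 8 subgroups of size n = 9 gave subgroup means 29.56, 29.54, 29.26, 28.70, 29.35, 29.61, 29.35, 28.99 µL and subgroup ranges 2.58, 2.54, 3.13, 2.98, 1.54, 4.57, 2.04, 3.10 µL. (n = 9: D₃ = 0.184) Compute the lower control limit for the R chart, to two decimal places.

0.52

R̄ = (2.58 + 2.54 + 3.13 + 2.98 + 1.54 + 4.57 + 2.04 + 3.10) / 8 = 22.4800 / 8 = 2.8100
LCL_R = D₃·R̄ = 0.184 × 2.8100 = 0.5170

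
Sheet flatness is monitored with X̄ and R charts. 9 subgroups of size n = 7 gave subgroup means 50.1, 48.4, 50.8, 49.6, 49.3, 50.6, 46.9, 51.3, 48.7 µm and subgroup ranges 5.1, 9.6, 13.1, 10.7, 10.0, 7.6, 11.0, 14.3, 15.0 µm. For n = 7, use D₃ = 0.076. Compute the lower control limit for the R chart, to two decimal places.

0.81

R̄ = (5.1 + 9.6 + 13.1 + 10.7 + 10.0 + 7.6 + 11.0 + 14.3 + 15.0) / 9 = 96.4000 / 9 = 10.7111
LCL_R = D₃·R̄ = 0.076 × 10.7111 = 0.8140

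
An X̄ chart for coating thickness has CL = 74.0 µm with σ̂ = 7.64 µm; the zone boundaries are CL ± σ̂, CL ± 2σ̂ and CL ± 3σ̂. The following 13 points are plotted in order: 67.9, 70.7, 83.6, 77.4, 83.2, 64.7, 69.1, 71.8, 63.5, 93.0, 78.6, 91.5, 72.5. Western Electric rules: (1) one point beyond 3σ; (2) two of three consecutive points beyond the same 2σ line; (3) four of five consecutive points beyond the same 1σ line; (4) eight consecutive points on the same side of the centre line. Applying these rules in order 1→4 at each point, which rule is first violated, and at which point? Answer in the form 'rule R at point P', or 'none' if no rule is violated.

rule 2 at point 12

Zone of each point (C = within 1σ̂, B = 1σ̂–2σ̂, A = 2σ̂–3σ̂, * = beyond 3σ̂; sign = side of CL): 1:-C, 2:-C, 3:+B, 4:+C, 5:+B, 6:-B, 7:-C, 8:-C, 9:-B, 10:+A, 11:+C, 12:+A, 13:-C
Rule 2 (two of three consecutive points beyond the same 2σ limit) is satisfied at point 12.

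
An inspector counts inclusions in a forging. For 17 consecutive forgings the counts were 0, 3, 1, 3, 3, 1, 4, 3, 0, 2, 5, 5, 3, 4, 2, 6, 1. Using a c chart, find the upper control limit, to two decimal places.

c̄ = (0 + 3 + 1 + 3 + 3 + 1 + 4 + 3 + 0 + 2 + 5 + 5 + 3 + 4 + 2 + 6 + 1) / 17 = 46 / 17 = 2.7059
UCL = c̄ + 3√c̄ = 2.7059 + 3 × √2.7059 = 2.7059 + 3 × 1.6450 = 7.6408

7.64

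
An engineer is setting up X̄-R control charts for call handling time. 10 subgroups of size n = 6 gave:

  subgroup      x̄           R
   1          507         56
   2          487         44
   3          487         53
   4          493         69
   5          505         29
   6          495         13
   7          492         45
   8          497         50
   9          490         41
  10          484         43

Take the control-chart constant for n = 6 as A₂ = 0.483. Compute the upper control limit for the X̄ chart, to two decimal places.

515.10

X̄̄ = (507 + 487 + 487 + 493 + 505 + 495 + 492 + 497 + 490 + 484) / 10 = 4937.0000 / 10 = 493.7000
R̄ = (56 + 44 + 53 + 69 + 29 + 13 + 45 + 50 + 41 + 43) / 10 = 443.0000 / 10 = 44.3000
UCL = X̄̄ + A₂·R̄ = 493.7000 + 0.483 × 44.3000 = 515.0969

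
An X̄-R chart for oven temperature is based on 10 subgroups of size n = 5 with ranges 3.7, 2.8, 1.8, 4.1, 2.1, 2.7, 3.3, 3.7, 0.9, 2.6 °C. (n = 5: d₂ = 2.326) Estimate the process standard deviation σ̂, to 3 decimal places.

R̄ = (3.7 + 2.8 + 1.8 + 4.1 + 2.1 + 2.7 + 3.3 + 3.7 + 0.9 + 2.6) / 10 = 2.7700
σ̂ = R̄ / d₂ = 2.7700 / 2.326 = 1.1909

1.191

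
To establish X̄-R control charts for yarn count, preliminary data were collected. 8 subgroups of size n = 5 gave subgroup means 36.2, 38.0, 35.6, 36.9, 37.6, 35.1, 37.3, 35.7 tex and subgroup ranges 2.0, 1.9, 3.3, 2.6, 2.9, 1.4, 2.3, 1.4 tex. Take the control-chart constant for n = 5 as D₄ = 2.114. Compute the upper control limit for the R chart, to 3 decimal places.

4.704

R̄ = (2.0 + 1.9 + 3.3 + 2.6 + 2.9 + 1.4 + 2.3 + 1.4) / 8 = 17.8000 / 8 = 2.2250
UCL_R = D₄·R̄ = 2.114 × 2.2250 = 4.7036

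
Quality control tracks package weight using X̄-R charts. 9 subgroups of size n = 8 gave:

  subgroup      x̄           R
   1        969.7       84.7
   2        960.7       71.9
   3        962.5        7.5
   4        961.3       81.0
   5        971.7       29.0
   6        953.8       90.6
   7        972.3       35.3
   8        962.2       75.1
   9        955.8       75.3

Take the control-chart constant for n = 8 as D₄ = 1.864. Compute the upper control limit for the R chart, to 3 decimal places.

R̄ = (84.7 + 71.9 + 7.5 + 81.0 + 29.0 + 90.6 + 35.3 + 75.1 + 75.3) / 9 = 550.4000 / 9 = 61.1556
UCL_R = D₄·R̄ = 1.864 × 61.1556 = 113.9940

113.994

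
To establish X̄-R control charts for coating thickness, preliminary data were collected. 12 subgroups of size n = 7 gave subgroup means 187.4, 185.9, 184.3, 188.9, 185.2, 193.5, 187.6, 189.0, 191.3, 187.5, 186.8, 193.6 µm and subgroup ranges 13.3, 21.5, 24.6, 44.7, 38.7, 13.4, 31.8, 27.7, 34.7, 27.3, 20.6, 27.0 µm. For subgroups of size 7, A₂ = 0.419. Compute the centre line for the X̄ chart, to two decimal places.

188.42

X̄̄ = (187.4 + 185.9 + 184.3 + 188.9 + 185.2 + 193.5 + 187.6 + 189.0 + 191.3 + 187.5 + 186.8 + 193.6) / 12 = 2261.0000 / 12 = 188.4167
CL = X̄̄ = 188.4167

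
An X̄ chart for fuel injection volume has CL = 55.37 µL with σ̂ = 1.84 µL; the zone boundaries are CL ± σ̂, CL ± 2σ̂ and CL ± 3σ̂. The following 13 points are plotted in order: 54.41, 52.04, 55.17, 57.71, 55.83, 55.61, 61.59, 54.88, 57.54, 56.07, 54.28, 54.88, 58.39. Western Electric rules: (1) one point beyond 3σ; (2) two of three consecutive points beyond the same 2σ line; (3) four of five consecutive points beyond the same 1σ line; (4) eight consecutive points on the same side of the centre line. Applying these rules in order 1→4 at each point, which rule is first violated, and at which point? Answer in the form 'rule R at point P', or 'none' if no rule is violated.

Zone of each point (C = within 1σ̂, B = 1σ̂–2σ̂, A = 2σ̂–3σ̂, * = beyond 3σ̂; sign = side of CL): 1:-C, 2:-B, 3:-C, 4:+B, 5:+C, 6:+C, 7:+*, 8:-C, 9:+B, 10:+C, 11:-C, 12:-C, 13:+B
Rule 1 (one point beyond the 3σ limits) is satisfied at point 7.

rule 1 at point 7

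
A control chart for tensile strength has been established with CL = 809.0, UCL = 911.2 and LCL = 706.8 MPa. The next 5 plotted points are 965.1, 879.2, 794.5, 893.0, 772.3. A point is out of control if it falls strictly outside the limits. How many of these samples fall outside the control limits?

1

Compare each point to [706.8, 911.2]: sample 1 = 965.1 > UCL.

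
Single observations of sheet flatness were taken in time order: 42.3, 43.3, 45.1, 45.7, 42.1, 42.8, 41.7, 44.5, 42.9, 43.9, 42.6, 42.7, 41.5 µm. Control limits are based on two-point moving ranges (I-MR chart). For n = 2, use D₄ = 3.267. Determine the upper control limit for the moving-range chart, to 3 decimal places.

Moving ranges: 1.0, 1.8, 0.6, 3.6, 0.7, 1.1, 2.8, 1.6, 1.0, 1.3, 0.1, 1.2; M̄R̄ = 16.8000 / 12 = 1.4000
UCL_MR = D₄·M̄R̄ = 3.267 × 1.4000 = 4.5738

4.574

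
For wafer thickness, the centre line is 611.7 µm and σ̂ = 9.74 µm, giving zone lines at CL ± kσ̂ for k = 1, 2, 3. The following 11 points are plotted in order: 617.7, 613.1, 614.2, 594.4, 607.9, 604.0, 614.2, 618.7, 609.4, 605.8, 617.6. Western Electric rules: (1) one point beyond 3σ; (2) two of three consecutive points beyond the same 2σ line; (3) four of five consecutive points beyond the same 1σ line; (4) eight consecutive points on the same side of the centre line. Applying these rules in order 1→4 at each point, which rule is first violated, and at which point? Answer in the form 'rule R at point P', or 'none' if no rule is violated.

Zone of each point (C = within 1σ̂, B = 1σ̂–2σ̂, A = 2σ̂–3σ̂, * = beyond 3σ̂; sign = side of CL): 1:+C, 2:+C, 3:+C, 4:-B, 5:-C, 6:-C, 7:+C, 8:+C, 9:-C, 10:-C, 11:+C
No rule fires across all 11 points.

none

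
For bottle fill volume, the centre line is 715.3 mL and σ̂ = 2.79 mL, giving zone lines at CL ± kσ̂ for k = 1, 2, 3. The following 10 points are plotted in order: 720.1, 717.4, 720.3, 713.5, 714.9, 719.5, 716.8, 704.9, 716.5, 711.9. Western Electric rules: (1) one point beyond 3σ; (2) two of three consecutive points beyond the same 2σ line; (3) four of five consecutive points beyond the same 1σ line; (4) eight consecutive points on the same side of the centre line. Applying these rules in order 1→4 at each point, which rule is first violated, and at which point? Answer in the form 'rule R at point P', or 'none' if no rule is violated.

Zone of each point (C = within 1σ̂, B = 1σ̂–2σ̂, A = 2σ̂–3σ̂, * = beyond 3σ̂; sign = side of CL): 1:+B, 2:+C, 3:+B, 4:-C, 5:-C, 6:+B, 7:+C, 8:-*, 9:+C, 10:-B
Rule 1 (one point beyond the 3σ limits) is satisfied at point 8.

rule 1 at point 8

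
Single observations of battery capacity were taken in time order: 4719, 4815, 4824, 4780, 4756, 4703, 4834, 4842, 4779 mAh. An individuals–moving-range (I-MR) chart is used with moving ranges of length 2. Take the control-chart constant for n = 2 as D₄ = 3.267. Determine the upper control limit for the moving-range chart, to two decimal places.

174.78

Moving ranges: 96, 9, 44, 24, 53, 131, 8, 63; M̄R̄ = 428.0000 / 8 = 53.5000
UCL_MR = D₄·M̄R̄ = 3.267 × 53.5000 = 174.7845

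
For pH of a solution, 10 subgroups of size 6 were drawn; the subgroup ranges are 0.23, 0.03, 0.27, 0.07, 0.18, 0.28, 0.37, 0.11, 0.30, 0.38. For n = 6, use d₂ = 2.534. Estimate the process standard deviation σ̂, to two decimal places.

0.09

R̄ = (0.23 + 0.03 + 0.27 + 0.07 + 0.18 + 0.28 + 0.37 + 0.11 + 0.30 + 0.38) / 10 = 0.2220
σ̂ = R̄ / d₂ = 0.2220 / 2.534 = 0.0876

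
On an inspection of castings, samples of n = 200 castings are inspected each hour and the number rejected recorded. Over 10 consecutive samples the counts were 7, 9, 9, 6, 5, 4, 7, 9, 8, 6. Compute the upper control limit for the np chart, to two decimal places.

p̄ = Σdᵢ / (k·n) = 70 / (10 × 200) = 0.03500
UCL = np̄ + 3·√(np̄(1−p̄)) = 7.0000 + 3 × √(7.0000×0.96500) = 7.0000 + 3 × 2.5990 = 14.7971

14.80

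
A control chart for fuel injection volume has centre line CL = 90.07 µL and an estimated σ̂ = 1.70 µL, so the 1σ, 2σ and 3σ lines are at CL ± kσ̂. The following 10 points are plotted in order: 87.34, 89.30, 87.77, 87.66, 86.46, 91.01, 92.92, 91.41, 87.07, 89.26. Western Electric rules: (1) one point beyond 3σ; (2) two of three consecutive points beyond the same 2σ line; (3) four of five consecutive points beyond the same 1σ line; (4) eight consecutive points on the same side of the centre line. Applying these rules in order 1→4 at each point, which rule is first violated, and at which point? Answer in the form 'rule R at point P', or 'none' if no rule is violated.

rule 3 at point 5

Zone of each point (C = within 1σ̂, B = 1σ̂–2σ̂, A = 2σ̂–3σ̂, * = beyond 3σ̂; sign = side of CL): 1:-B, 2:-C, 3:-B, 4:-B, 5:-A, 6:+C, 7:+B, 8:+C, 9:-B, 10:-C
Rule 3 (four of five consecutive points beyond the same 1σ limit) is satisfied at point 5.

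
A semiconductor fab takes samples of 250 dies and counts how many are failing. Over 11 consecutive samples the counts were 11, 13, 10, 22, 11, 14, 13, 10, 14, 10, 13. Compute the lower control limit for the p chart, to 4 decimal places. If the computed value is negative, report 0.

p̄ = Σdᵢ / (k·n) = 141 / (11 × 250) = 0.05127
LCL = p̄ − 3·√(p̄(1−p̄)/n) = 0.05127 − 3 × 0.01395 = 0.00943

0.0094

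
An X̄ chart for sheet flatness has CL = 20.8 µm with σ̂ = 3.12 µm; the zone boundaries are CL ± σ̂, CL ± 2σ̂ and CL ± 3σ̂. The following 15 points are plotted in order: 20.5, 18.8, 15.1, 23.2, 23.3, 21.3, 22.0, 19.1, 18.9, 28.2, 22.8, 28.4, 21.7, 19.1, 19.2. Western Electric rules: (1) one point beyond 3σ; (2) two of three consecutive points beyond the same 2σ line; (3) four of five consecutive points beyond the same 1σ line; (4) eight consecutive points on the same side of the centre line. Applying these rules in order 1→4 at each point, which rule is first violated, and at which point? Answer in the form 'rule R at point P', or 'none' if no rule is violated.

rule 2 at point 12

Zone of each point (C = within 1σ̂, B = 1σ̂–2σ̂, A = 2σ̂–3σ̂, * = beyond 3σ̂; sign = side of CL): 1:-C, 2:-C, 3:-B, 4:+C, 5:+C, 6:+C, 7:+C, 8:-C, 9:-C, 10:+A, 11:+C, 12:+A, 13:+C, 14:-C, 15:-C
Rule 2 (two of three consecutive points beyond the same 2σ limit) is satisfied at point 12.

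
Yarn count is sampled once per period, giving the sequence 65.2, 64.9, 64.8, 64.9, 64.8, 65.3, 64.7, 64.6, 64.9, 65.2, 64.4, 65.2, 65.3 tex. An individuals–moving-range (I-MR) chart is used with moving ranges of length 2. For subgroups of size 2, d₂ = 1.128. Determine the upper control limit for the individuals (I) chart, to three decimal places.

X̄ = (65.2 + 64.9 + 64.8 + 64.9 + 64.8 + 65.3 + 64.7 + 64.6 + 64.9 + 65.2 + 64.4 + 65.2 + 65.3) / 13 = 64.9385
Moving ranges: 0.3, 0.1, 0.1, 0.1, 0.5, 0.6, 0.1, 0.3, 0.3, 0.8, 0.8, 0.1; M̄R̄ = 4.1000 / 12 = 0.3417
UCL = X̄ + 3·M̄R̄/d₂ = 64.9385 + 3 × 0.3417 / 1.128 = 65.8471

65.847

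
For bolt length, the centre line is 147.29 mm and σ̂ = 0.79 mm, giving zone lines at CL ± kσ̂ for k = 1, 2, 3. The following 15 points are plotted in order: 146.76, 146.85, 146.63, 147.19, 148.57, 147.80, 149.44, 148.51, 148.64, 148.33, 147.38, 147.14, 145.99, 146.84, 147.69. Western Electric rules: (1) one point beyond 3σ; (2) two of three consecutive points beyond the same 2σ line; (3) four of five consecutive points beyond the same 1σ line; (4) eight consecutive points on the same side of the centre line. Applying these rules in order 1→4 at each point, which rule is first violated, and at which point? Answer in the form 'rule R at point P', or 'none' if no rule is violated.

Zone of each point (C = within 1σ̂, B = 1σ̂–2σ̂, A = 2σ̂–3σ̂, * = beyond 3σ̂; sign = side of CL): 1:-C, 2:-C, 3:-C, 4:-C, 5:+B, 6:+C, 7:+A, 8:+B, 9:+B, 10:+B, 11:+C, 12:-C, 13:-B, 14:-C, 15:+C
Rule 3 (four of five consecutive points beyond the same 1σ limit) is satisfied at point 9.

rule 3 at point 9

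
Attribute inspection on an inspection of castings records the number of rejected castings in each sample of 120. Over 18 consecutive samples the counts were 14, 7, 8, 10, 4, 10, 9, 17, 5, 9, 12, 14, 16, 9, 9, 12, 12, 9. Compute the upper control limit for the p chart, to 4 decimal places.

0.1629

p̄ = Σdᵢ / (k·n) = 186 / (18 × 120) = 0.08611
UCL = p̄ + 3·√(p̄(1−p̄)/n) = 0.08611 + 3 × √(0.08611×0.91389/120) = 0.08611 + 3 × 0.02561 = 0.16294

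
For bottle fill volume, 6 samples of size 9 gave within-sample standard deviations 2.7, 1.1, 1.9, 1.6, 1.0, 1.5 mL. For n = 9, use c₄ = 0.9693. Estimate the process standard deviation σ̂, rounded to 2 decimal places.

s̄ = (2.7 + 1.1 + 1.9 + 1.6 + 1.0 + 1.5) / 6 = 1.6333
σ̂ = s̄ / c₄ = 1.6333 / 0.9693 = 1.6851

1.69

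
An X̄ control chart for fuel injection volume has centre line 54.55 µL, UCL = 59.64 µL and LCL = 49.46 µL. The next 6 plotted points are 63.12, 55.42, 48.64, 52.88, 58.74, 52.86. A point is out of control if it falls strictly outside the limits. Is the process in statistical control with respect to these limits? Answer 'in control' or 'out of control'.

out of control

Compare each point to [49.46, 59.64]: sample 1 = 63.12 > UCL; sample 3 = 48.64 < LCL.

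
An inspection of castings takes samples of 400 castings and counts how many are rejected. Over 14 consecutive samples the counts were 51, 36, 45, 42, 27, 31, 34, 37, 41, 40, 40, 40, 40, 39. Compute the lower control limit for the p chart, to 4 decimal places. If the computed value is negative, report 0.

p̄ = Σdᵢ / (k·n) = 543 / (14 × 400) = 0.09696
LCL = p̄ − 3·√(p̄(1−p̄)/n) = 0.09696 − 3 × 0.01480 = 0.05258

0.0526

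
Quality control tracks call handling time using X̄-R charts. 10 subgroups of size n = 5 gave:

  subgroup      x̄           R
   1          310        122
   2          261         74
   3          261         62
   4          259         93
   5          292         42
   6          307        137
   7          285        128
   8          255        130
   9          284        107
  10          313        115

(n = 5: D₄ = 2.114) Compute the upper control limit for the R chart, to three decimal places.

R̄ = (122 + 74 + 62 + 93 + 42 + 137 + 128 + 130 + 107 + 115) / 10 = 1010.0000 / 10 = 101.0000
UCL_R = D₄·R̄ = 2.114 × 101.0000 = 213.5140

213.514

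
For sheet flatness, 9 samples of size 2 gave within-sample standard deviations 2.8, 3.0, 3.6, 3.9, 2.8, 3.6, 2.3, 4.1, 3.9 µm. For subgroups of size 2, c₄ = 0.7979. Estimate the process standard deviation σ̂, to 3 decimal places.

s̄ = (2.8 + 3.0 + 3.6 + 3.9 + 2.8 + 3.6 + 2.3 + 4.1 + 3.9) / 9 = 3.3333
σ̂ = s̄ / c₄ = 3.3333 / 0.7979 = 4.1776

4.178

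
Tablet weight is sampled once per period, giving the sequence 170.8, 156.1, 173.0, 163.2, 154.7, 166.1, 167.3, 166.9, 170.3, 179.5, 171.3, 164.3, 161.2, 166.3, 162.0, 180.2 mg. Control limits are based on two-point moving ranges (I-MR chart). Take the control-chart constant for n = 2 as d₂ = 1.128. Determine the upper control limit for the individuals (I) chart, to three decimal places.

188.600

X̄ = (170.8 + 156.1 + 173.0 + 163.2 + 154.7 + 166.1 + 167.3 + 166.9 + 170.3 + 179.5 + 171.3 + 164.3 + 161.2 + 166.3 + 162.0 + 180.2) / 16 = 167.0750
Moving ranges: 14.7, 16.9, 9.8, 8.5, 11.4, 1.2, 0.4, 3.4, 9.2, 8.2, 7.0, 3.1, 5.1, 4.3, 18.2; M̄R̄ = 121.4000 / 15 = 8.0933
UCL = X̄ + 3·M̄R̄/d₂ = 167.0750 + 3 × 8.0933 / 1.128 = 188.5998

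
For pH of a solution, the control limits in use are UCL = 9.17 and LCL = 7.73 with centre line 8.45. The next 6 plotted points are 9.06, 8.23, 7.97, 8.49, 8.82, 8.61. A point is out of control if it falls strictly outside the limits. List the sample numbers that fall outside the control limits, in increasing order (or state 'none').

none

All 6 points lie within [7.73, 9.17].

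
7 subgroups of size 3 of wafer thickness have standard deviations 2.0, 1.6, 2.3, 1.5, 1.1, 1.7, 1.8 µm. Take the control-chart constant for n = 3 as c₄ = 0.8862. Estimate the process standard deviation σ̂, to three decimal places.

1.934

s̄ = (2.0 + 1.6 + 2.3 + 1.5 + 1.1 + 1.7 + 1.8) / 7 = 1.7143
σ̂ = s̄ / c₄ = 1.7143 / 0.8862 = 1.9344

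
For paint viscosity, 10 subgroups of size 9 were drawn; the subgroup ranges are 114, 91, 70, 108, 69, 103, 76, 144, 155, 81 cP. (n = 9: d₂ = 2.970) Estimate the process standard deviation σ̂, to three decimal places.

34.040

R̄ = (114 + 91 + 70 + 108 + 69 + 103 + 76 + 144 + 155 + 81) / 10 = 101.1000
σ̂ = R̄ / d₂ = 101.1000 / 2.970 = 34.0404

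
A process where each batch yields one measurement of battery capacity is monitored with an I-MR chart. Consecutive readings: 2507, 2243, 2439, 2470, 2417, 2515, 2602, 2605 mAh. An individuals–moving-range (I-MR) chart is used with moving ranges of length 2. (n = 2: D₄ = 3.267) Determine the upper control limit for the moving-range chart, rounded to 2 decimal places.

Moving ranges: 264, 196, 31, 53, 98, 87, 3; M̄R̄ = 732.0000 / 7 = 104.5714
UCL_MR = D₄·M̄R̄ = 3.267 × 104.5714 = 341.6349

341.63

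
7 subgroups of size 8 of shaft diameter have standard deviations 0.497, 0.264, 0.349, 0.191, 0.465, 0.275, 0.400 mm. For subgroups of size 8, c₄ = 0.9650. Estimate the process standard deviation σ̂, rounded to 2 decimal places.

0.36

s̄ = (0.497 + 0.264 + 0.349 + 0.191 + 0.465 + 0.275 + 0.400) / 7 = 0.3487
σ̂ = s̄ / c₄ = 0.3487 / 0.9650 = 0.3614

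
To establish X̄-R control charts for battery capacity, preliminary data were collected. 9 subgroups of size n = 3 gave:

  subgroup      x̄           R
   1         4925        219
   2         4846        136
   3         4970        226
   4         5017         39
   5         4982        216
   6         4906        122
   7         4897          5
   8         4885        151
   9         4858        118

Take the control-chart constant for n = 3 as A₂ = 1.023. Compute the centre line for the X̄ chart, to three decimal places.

X̄̄ = (4925 + 4846 + 4970 + 5017 + 4982 + 4906 + 4897 + 4885 + 4858) / 9 = 44286.0000 / 9 = 4920.6667
CL = X̄̄ = 4920.6667

4920.667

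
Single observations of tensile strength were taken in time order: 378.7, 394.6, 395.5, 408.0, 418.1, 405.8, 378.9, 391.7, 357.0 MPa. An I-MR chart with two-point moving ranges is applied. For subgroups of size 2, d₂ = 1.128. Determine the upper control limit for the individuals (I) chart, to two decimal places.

433.95

X̄ = (378.7 + 394.6 + 395.5 + 408.0 + 418.1 + 405.8 + 378.9 + 391.7 + 357.0) / 9 = 392.0333
Moving ranges: 15.9, 0.9, 12.5, 10.1, 12.3, 26.9, 12.8, 34.7; M̄R̄ = 126.1000 / 8 = 15.7625
UCL = X̄ + 3·M̄R̄/d₂ = 392.0333 + 3 × 15.7625 / 1.128 = 433.9549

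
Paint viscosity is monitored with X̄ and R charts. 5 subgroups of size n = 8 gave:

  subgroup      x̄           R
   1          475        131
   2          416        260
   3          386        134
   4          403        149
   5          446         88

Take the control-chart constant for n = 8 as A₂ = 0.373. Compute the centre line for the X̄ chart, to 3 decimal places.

425.200

X̄̄ = (475 + 416 + 386 + 403 + 446) / 5 = 2126.0000 / 5 = 425.2000
CL = X̄̄ = 425.2000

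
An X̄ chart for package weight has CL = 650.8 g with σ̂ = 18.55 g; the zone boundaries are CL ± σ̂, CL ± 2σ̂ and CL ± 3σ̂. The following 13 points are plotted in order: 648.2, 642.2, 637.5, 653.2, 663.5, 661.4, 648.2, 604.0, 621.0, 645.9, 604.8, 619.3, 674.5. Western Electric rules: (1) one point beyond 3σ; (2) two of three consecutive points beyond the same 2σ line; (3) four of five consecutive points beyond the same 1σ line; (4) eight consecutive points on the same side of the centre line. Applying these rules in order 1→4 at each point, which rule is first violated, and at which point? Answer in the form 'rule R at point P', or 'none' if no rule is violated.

Zone of each point (C = within 1σ̂, B = 1σ̂–2σ̂, A = 2σ̂–3σ̂, * = beyond 3σ̂; sign = side of CL): 1:-C, 2:-C, 3:-C, 4:+C, 5:+C, 6:+C, 7:-C, 8:-A, 9:-B, 10:-C, 11:-A, 12:-B, 13:+B
Rule 3 (four of five consecutive points beyond the same 1σ limit) is satisfied at point 12.

rule 3 at point 12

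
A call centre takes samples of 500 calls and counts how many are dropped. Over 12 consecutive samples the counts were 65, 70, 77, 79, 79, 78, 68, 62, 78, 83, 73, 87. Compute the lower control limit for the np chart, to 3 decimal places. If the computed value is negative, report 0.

p̄ = Σdᵢ / (k·n) = 899 / (12 × 500) = 0.14983
LCL = np̄ − 3·√(np̄(1−p̄)) = 74.9167 − 3 × 7.9807 = 50.9746

50.975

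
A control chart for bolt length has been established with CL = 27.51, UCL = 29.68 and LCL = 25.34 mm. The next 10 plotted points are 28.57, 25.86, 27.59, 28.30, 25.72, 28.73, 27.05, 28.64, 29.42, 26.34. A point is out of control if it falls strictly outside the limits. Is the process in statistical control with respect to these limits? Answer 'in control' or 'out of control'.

All 10 points lie within [25.34, 29.68].

in control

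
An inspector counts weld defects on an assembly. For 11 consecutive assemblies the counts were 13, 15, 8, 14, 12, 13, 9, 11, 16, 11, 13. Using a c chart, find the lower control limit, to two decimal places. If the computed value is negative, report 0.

c̄ = (13 + 15 + 8 + 14 + 12 + 13 + 9 + 11 + 16 + 11 + 13) / 11 = 135 / 11 = 12.2727
LCL = c̄ − 3√c̄ = 12.2727 − 3 × 3.5032 = 1.7630

1.76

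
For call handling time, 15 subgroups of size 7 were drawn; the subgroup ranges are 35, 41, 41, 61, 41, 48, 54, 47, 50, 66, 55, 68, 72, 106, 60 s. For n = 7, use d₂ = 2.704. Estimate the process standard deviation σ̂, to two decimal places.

20.83

R̄ = (35 + 41 + 41 + 61 + 41 + 48 + 54 + 47 + 50 + 66 + 55 + 68 + 72 + 106 + 60) / 15 = 56.3333
σ̂ = R̄ / d₂ = 56.3333 / 2.704 = 20.8333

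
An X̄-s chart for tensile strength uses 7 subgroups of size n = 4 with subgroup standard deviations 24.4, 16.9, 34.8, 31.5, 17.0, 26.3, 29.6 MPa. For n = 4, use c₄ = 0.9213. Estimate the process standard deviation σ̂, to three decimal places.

27.988

s̄ = (24.4 + 16.9 + 34.8 + 31.5 + 17.0 + 26.3 + 29.6) / 7 = 25.7857
σ̂ = s̄ / c₄ = 25.7857 / 0.9213 = 27.9884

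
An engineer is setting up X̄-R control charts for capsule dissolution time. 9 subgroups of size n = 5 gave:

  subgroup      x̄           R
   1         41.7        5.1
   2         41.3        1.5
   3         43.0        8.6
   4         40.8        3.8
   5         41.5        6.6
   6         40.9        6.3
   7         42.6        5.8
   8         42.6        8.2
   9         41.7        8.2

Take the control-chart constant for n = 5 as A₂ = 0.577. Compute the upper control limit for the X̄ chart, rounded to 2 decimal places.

45.26

X̄̄ = (41.7 + 41.3 + 43.0 + 40.8 + 41.5 + 40.9 + 42.6 + 42.6 + 41.7) / 9 = 376.1000 / 9 = 41.7889
R̄ = (5.1 + 1.5 + 8.6 + 3.8 + 6.6 + 6.3 + 5.8 + 8.2 + 8.2) / 9 = 54.1000 / 9 = 6.0111
UCL = X̄̄ + A₂·R̄ = 41.7889 + 0.577 × 6.0111 = 45.2573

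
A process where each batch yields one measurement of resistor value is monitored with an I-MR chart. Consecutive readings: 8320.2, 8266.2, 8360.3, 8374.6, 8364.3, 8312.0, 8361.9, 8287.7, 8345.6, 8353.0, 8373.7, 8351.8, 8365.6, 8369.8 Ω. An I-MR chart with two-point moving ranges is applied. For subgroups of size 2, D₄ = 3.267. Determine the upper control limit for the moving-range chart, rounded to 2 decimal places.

119.37

Moving ranges: 54.0, 94.1, 14.3, 10.3, 52.3, 49.9, 74.2, 57.9, 7.4, 20.7, 21.9, 13.8, 4.2; M̄R̄ = 475.0000 / 13 = 36.5385
UCL_MR = D₄·M̄R̄ = 3.267 × 36.5385 = 119.3712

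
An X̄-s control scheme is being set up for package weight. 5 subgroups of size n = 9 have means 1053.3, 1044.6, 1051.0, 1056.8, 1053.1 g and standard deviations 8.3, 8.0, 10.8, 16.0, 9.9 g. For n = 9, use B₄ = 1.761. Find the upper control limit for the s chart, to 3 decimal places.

s̄ = (8.3 + 8.0 + 10.8 + 16.0 + 9.9) / 5 = 10.6000
UCL_s = B₄·s̄ = 1.761 × 10.6000 = 18.6666

18.667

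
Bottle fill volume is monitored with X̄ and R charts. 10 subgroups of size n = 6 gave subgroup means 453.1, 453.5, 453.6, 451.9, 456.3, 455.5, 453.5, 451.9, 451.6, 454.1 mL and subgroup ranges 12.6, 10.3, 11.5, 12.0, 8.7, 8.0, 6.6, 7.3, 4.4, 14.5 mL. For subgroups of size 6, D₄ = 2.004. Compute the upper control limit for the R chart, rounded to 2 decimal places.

19.22

R̄ = (12.6 + 10.3 + 11.5 + 12.0 + 8.7 + 8.0 + 6.6 + 7.3 + 4.4 + 14.5) / 10 = 95.9000 / 10 = 9.5900
UCL_R = D₄·R̄ = 2.004 × 9.5900 = 19.2184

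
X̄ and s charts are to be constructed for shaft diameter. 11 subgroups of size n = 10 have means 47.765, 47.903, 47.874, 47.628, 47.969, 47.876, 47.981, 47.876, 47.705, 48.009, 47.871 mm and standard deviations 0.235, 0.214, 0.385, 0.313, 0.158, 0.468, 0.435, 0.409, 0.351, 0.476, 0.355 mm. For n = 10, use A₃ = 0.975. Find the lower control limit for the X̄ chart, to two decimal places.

47.52

X̄̄ = (47.765 + 47.903 + 47.874 + 47.628 + 47.969 + 47.876 + 47.981 + 47.876 + 47.705 + 48.009 + 47.871) / 11 = 47.8597
s̄ = (0.235 + 0.214 + 0.385 + 0.313 + 0.158 + 0.468 + 0.435 + 0.409 + 0.351 + 0.476 + 0.355) / 11 = 0.3454
LCL = X̄̄ − A₃·s̄ = 47.8597 − 0.975 × 0.3454 = 47.5230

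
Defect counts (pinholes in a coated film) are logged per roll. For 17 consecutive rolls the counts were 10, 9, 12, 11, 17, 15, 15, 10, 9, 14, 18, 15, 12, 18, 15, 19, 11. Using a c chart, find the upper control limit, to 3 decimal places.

c̄ = (10 + 9 + 12 + 11 + 17 + 15 + 15 + 10 + 9 + 14 + 18 + 15 + 12 + 18 + 15 + 19 + 11) / 17 = 230 / 17 = 13.5294
UCL = c̄ + 3√c̄ = 13.5294 + 3 × √13.5294 = 13.5294 + 3 × 3.6782 = 24.5641

24.564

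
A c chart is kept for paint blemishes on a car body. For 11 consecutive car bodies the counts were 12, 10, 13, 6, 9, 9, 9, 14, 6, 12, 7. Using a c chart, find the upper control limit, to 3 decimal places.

19.084

c̄ = (12 + 10 + 13 + 6 + 9 + 9 + 9 + 14 + 6 + 12 + 7) / 11 = 107 / 11 = 9.7273
UCL = c̄ + 3√c̄ = 9.7273 + 3 × √9.7273 = 9.7273 + 3 × 3.1189 = 19.0838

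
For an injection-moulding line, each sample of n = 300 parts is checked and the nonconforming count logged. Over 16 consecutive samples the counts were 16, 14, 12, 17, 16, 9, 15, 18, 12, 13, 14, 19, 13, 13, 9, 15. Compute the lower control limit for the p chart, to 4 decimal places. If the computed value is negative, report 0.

p̄ = Σdᵢ / (k·n) = 225 / (16 × 300) = 0.04688
LCL = p̄ − 3·√(p̄(1−p̄)/n) = 0.04688 − 3 × 0.01220 = 0.01026

0.0103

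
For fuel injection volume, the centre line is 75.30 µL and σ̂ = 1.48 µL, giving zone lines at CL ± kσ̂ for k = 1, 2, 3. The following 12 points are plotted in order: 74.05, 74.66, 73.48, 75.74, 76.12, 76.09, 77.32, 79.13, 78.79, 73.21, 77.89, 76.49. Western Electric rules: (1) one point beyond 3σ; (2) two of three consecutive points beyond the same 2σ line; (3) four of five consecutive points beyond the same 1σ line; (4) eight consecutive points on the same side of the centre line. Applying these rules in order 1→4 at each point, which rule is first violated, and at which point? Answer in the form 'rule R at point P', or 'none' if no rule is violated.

Zone of each point (C = within 1σ̂, B = 1σ̂–2σ̂, A = 2σ̂–3σ̂, * = beyond 3σ̂; sign = side of CL): 1:-C, 2:-C, 3:-B, 4:+C, 5:+C, 6:+C, 7:+B, 8:+A, 9:+A, 10:-B, 11:+B, 12:+C
Rule 2 (two of three consecutive points beyond the same 2σ limit) is satisfied at point 9.

rule 2 at point 9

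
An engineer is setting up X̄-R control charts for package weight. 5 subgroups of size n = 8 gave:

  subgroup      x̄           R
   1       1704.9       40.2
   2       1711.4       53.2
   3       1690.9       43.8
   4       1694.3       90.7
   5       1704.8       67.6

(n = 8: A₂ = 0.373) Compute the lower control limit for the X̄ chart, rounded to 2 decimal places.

X̄̄ = (1704.9 + 1711.4 + 1690.9 + 1694.3 + 1704.8) / 5 = 8506.3000 / 5 = 1701.2600
R̄ = (40.2 + 53.2 + 43.8 + 90.7 + 67.6) / 5 = 295.5000 / 5 = 59.1000
LCL = X̄̄ − A₂·R̄ = 1701.2600 − 0.373 × 59.1000 = 1679.2157

1679.22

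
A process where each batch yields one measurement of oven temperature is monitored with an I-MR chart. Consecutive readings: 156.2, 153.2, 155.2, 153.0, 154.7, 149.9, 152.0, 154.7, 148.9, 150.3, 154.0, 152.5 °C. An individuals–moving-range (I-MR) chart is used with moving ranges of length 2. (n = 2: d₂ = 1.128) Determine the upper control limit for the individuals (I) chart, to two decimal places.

X̄ = (156.2 + 153.2 + 155.2 + 153.0 + 154.7 + 149.9 + 152.0 + 154.7 + 148.9 + 150.3 + 154.0 + 152.5) / 12 = 152.8833
Moving ranges: 3.0, 2.0, 2.2, 1.7, 4.8, 2.1, 2.7, 5.8, 1.4, 3.7, 1.5; M̄R̄ = 30.9000 / 11 = 2.8091
UCL = X̄ + 3·M̄R̄/d₂ = 152.8833 + 3 × 2.8091 / 1.128 = 160.3543

160.35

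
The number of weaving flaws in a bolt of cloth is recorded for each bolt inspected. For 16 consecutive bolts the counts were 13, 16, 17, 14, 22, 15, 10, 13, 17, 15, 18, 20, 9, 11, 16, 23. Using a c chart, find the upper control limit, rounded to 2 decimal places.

27.40

c̄ = (13 + 16 + 17 + 14 + 22 + 15 + 10 + 13 + 17 + 15 + 18 + 20 + 9 + 11 + 16 + 23) / 16 = 249 / 16 = 15.5625
UCL = c̄ + 3√c̄ = 15.5625 + 3 × √15.5625 = 15.5625 + 3 × 3.9449 = 27.3973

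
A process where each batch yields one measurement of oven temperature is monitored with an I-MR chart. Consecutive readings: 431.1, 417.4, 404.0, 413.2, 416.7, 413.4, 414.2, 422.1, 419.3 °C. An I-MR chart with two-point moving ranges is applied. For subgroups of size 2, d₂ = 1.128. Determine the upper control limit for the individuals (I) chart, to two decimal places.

434.97

X̄ = (431.1 + 417.4 + 404.0 + 413.2 + 416.7 + 413.4 + 414.2 + 422.1 + 419.3) / 9 = 416.8222
Moving ranges: 13.7, 13.4, 9.2, 3.5, 3.3, 0.8, 7.9, 2.8; M̄R̄ = 54.6000 / 8 = 6.8250
UCL = X̄ + 3·M̄R̄/d₂ = 416.8222 + 3 × 6.8250 / 1.128 = 434.9738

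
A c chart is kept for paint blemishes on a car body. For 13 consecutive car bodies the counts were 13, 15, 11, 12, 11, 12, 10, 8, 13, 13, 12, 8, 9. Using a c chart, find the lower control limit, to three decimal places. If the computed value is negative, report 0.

1.220

c̄ = (13 + 15 + 11 + 12 + 11 + 12 + 10 + 8 + 13 + 13 + 12 + 8 + 9) / 13 = 147 / 13 = 11.3077
LCL = c̄ − 3√c̄ = 11.3077 − 3 × 3.3627 = 1.2196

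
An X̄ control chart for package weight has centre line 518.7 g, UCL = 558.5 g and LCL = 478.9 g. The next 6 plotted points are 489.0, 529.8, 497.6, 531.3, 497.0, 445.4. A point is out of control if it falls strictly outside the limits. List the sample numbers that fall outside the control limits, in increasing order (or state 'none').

Compare each point to [478.9, 558.5]: sample 6 = 445.4 < LCL.

6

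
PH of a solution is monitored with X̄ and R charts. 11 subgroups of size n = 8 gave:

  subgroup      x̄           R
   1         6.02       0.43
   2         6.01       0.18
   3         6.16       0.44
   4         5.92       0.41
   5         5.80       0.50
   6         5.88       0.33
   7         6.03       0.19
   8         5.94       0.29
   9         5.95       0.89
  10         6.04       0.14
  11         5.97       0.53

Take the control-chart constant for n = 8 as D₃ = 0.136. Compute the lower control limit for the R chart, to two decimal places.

0.05

R̄ = (0.43 + 0.18 + 0.44 + 0.41 + 0.50 + 0.33 + 0.19 + 0.29 + 0.89 + 0.14 + 0.53) / 11 = 4.3300 / 11 = 0.3936
LCL_R = D₃·R̄ = 0.136 × 0.3936 = 0.0535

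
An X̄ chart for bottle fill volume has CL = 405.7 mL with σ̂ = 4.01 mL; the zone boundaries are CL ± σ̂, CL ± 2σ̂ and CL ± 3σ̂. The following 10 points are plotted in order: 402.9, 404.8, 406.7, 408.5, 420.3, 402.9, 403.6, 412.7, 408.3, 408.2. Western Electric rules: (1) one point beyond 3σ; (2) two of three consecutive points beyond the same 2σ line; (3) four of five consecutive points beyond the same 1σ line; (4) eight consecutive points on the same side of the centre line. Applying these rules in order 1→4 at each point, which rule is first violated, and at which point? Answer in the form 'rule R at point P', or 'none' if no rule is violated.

Zone of each point (C = within 1σ̂, B = 1σ̂–2σ̂, A = 2σ̂–3σ̂, * = beyond 3σ̂; sign = side of CL): 1:-C, 2:-C, 3:+C, 4:+C, 5:+*, 6:-C, 7:-C, 8:+B, 9:+C, 10:+C
Rule 1 (one point beyond the 3σ limits) is satisfied at point 5.

rule 1 at point 5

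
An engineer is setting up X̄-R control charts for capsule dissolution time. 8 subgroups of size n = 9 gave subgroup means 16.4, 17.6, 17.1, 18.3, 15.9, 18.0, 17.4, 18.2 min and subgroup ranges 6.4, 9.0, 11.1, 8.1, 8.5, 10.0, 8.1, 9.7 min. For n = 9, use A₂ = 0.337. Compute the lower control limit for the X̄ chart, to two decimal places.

14.38

X̄̄ = (16.4 + 17.6 + 17.1 + 18.3 + 15.9 + 18.0 + 17.4 + 18.2) / 8 = 138.9000 / 8 = 17.3625
R̄ = (6.4 + 9.0 + 11.1 + 8.1 + 8.5 + 10.0 + 8.1 + 9.7) / 8 = 70.9000 / 8 = 8.8625
LCL = X̄̄ − A₂·R̄ = 17.3625 − 0.337 × 8.8625 = 14.3758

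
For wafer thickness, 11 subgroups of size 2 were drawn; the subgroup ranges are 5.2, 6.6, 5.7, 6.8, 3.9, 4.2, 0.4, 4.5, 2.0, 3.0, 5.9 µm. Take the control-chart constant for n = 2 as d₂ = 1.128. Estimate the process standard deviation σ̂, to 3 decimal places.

R̄ = (5.2 + 6.6 + 5.7 + 6.8 + 3.9 + 4.2 + 0.4 + 4.5 + 2.0 + 3.0 + 5.9) / 11 = 4.3818
σ̂ = R̄ / d₂ = 4.3818 / 1.128 = 3.8846

3.885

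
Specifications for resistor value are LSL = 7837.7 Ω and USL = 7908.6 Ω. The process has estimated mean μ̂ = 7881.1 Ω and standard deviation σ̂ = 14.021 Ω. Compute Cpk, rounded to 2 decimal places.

0.65

Cpu = (USL − μ̂) / (3σ̂) = (7908.6 − 7881.1) / (3 × 14.021) = 0.6538; Cpl = (μ̂ − LSL) / (3σ̂) = (7881.1 − 7837.7) / (3 × 14.021) = 1.0318; Cpk = min(Cpu, Cpl) = 0.6538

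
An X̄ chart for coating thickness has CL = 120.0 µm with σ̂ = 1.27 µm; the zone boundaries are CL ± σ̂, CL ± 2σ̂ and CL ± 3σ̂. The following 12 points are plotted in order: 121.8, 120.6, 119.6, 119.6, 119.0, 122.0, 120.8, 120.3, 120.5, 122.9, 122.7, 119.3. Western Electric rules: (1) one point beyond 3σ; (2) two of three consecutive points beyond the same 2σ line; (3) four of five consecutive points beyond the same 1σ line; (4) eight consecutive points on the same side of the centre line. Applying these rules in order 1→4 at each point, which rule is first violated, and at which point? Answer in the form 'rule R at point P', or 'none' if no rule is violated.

Zone of each point (C = within 1σ̂, B = 1σ̂–2σ̂, A = 2σ̂–3σ̂, * = beyond 3σ̂; sign = side of CL): 1:+B, 2:+C, 3:-C, 4:-C, 5:-C, 6:+B, 7:+C, 8:+C, 9:+C, 10:+A, 11:+A, 12:-C
Rule 2 (two of three consecutive points beyond the same 2σ limit) is satisfied at point 11.

rule 2 at point 11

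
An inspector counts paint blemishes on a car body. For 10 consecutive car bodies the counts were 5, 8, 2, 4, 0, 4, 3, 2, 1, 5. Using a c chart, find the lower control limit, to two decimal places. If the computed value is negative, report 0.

c̄ = (5 + 8 + 2 + 4 + 0 + 4 + 3 + 2 + 1 + 5) / 10 = 34 / 10 = 3.4000
LCL = c̄ − 3√c̄ = 3.4000 − 3 × 1.8439 = -2.1317 → 0 (cannot be negative)

0.00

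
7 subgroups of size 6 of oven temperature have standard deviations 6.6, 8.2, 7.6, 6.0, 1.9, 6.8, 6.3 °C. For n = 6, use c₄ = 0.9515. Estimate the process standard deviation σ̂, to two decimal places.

6.52

s̄ = (6.6 + 8.2 + 7.6 + 6.0 + 1.9 + 6.8 + 6.3) / 7 = 6.2000
σ̂ = s̄ / c₄ = 6.2000 / 0.9515 = 6.5160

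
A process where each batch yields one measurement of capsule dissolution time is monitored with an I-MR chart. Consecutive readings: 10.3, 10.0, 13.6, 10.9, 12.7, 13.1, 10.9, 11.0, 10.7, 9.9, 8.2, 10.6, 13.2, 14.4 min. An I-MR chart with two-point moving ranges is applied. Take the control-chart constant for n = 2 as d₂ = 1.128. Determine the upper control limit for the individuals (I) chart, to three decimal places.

X̄ = (10.3 + 10.0 + 13.6 + 10.9 + 12.7 + 13.1 + 10.9 + 11.0 + 10.7 + 9.9 + 8.2 + 10.6 + 13.2 + 14.4) / 14 = 11.3929
Moving ranges: 0.3, 3.6, 2.7, 1.8, 0.4, 2.2, 0.1, 0.3, 0.8, 1.7, 2.4, 2.6, 1.2; M̄R̄ = 20.1000 / 13 = 1.5462
UCL = X̄ + 3·M̄R̄/d₂ = 11.3929 + 3 × 1.5462 / 1.128 = 15.5050

15.505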